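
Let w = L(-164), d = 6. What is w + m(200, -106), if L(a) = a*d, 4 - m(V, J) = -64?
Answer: -916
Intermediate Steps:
m(V, J) = 68 (m(V, J) = 4 - 1*(-64) = 4 + 64 = 68)
L(a) = 6*a (L(a) = a*6 = 6*a)
w = -984 (w = 6*(-164) = -984)
w + m(200, -106) = -984 + 68 = -916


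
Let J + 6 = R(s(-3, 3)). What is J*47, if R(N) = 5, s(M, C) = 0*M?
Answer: -47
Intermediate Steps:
s(M, C) = 0
J = -1 (J = -6 + 5 = -1)
J*47 = -1*47 = -47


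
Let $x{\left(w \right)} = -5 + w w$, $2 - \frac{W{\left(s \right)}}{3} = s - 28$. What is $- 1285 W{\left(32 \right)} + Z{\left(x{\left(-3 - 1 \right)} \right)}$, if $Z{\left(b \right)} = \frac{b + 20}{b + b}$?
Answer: $\frac{169651}{22} \approx 7711.4$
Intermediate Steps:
$W{\left(s \right)} = 90 - 3 s$ ($W{\left(s \right)} = 6 - 3 \left(s - 28\right) = 6 - 3 \left(-28 + s\right) = 6 - \left(-84 + 3 s\right) = 90 - 3 s$)
$x{\left(w \right)} = -5 + w^{2}$
$Z{\left(b \right)} = \frac{20 + b}{2 b}$
$- 1285 W{\left(32 \right)} + Z{\left(x{\left(-3 - 1 \right)} \right)} = - 1285 \left(90 - 96\right) + \frac{20 - \left(5 - \left(-3 - 1\right)^{2}\right)}{2 \left(-5 + \left(-3 - 1\right)^{2}\right)} = - 1285 \left(90 - 96\right) + \frac{20 - \left(5 - \left(-4\right)^{2}\right)}{2 \left(-5 + \left(-4\right)^{2}\right)} = \left(-1285\right) \left(-6\right) + \frac{20 + \left(-5 + 16\right)}{2 \left(-5 + 16\right)} = 7710 + \frac{20 + 11}{2 \cdot 11} = 7710 + \frac{1}{2} \cdot \frac{1}{11} \cdot 31 = 7710 + \frac{31}{22} = \frac{169651}{22}$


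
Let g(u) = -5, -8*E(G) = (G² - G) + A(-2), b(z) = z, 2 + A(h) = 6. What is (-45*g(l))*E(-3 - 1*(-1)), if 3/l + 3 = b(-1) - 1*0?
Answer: -1125/4 ≈ -281.25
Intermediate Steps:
A(h) = 4 (A(h) = -2 + 6 = 4)
l = -¾ (l = 3/(-3 + (-1 - 1*0)) = 3/(-3 + (-1 + 0)) = 3/(-3 - 1) = 3/(-4) = 3*(-¼) = -¾ ≈ -0.75000)
E(G) = -½ - G²/8 + G/8 (E(G) = -((G² - G) + 4)/8 = -(4 + G² - G)/8 = -½ - G²/8 + G/8)
(-45*g(l))*E(-3 - 1*(-1)) = (-45*(-5))*(-½ - (-3 - 1*(-1))²/8 + (-3 - 1*(-1))/8) = 225*(-½ - (-3 + 1)²/8 + (-3 + 1)/8) = 225*(-½ - ⅛*(-2)² + (⅛)*(-2)) = 225*(-½ - ⅛*4 - ¼) = 225*(-½ - ½ - ¼) = 225*(-5/4) = -1125/4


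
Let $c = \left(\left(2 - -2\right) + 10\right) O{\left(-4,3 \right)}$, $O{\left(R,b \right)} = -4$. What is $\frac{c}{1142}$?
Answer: $- \frac{28}{571} \approx -0.049037$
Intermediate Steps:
$c = -56$ ($c = \left(\left(2 - -2\right) + 10\right) \left(-4\right) = \left(\left(2 + 2\right) + 10\right) \left(-4\right) = \left(4 + 10\right) \left(-4\right) = 14 \left(-4\right) = -56$)
$\frac{c}{1142} = - \frac{56}{1142} = \left(-56\right) \frac{1}{1142} = - \frac{28}{571}$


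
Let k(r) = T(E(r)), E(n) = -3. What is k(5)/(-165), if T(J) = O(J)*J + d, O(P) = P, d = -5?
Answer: -4/165 ≈ -0.024242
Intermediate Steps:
T(J) = -5 + J**2 (T(J) = J*J - 5 = J**2 - 5 = -5 + J**2)
k(r) = 4 (k(r) = -5 + (-3)**2 = -5 + 9 = 4)
k(5)/(-165) = 4/(-165) = 4*(-1/165) = -4/165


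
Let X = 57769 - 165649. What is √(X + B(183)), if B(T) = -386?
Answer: I*√108266 ≈ 329.04*I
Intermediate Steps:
X = -107880
√(X + B(183)) = √(-107880 - 386) = √(-108266) = I*√108266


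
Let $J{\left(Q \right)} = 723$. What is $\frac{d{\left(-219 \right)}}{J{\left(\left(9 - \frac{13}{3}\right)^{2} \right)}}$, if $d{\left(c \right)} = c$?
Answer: $- \frac{73}{241} \approx -0.3029$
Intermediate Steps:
$\frac{d{\left(-219 \right)}}{J{\left(\left(9 - \frac{13}{3}\right)^{2} \right)}} = - \frac{219}{723} = \left(-219\right) \frac{1}{723} = - \frac{73}{241}$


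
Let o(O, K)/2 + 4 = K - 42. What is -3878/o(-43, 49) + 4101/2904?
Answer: -1872851/2904 ≈ -644.92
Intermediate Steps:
o(O, K) = -92 + 2*K (o(O, K) = -8 + 2*(K - 42) = -8 + 2*(-42 + K) = -8 + (-84 + 2*K) = -92 + 2*K)
-3878/o(-43, 49) + 4101/2904 = -3878/(-92 + 2*49) + 4101/2904 = -3878/(-92 + 98) + 4101*(1/2904) = -3878/6 + 1367/968 = -3878*⅙ + 1367/968 = -1939/3 + 1367/968 = -1872851/2904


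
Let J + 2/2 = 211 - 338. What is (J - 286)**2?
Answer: 171396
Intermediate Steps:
J = -128 (J = -1 + (211 - 338) = -1 - 127 = -128)
(J - 286)**2 = (-128 - 286)**2 = (-414)**2 = 171396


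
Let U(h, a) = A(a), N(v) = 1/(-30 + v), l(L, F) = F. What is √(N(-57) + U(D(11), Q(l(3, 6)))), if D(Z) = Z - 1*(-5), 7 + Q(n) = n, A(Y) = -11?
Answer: I*√83346/87 ≈ 3.3184*I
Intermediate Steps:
Q(n) = -7 + n
D(Z) = 5 + Z (D(Z) = Z + 5 = 5 + Z)
U(h, a) = -11
√(N(-57) + U(D(11), Q(l(3, 6)))) = √(1/(-30 - 57) - 11) = √(1/(-87) - 11) = √(-1/87 - 11) = √(-958/87) = I*√83346/87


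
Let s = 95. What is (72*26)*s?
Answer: 177840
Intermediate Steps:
(72*26)*s = (72*26)*95 = 1872*95 = 177840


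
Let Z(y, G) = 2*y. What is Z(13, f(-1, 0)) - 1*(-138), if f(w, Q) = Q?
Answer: 164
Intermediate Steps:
Z(13, f(-1, 0)) - 1*(-138) = 2*13 - 1*(-138) = 26 + 138 = 164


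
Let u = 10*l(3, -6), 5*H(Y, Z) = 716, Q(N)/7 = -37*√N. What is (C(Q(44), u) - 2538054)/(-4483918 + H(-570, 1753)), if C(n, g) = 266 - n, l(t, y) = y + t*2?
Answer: 6344470/11209437 - 1295*√11/11209437 ≈ 0.56561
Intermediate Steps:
Q(N) = -259*√N (Q(N) = 7*(-37*√N) = -259*√N)
l(t, y) = y + 2*t
H(Y, Z) = 716/5 (H(Y, Z) = (⅕)*716 = 716/5)
u = 0 (u = 10*(-6 + 2*3) = 10*(-6 + 6) = 10*0 = 0)
(C(Q(44), u) - 2538054)/(-4483918 + H(-570, 1753)) = ((266 - (-259)*√44) - 2538054)/(-4483918 + 716/5) = ((266 - (-259)*2*√11) - 2538054)/(-22418874/5) = ((266 - (-518)*√11) - 2538054)*(-5/22418874) = ((266 + 518*√11) - 2538054)*(-5/22418874) = (-2537788 + 518*√11)*(-5/22418874) = 6344470/11209437 - 1295*√11/11209437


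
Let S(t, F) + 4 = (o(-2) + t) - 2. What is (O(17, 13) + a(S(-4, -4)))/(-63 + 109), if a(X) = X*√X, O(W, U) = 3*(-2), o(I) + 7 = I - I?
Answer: -3/23 - 17*I*√17/46 ≈ -0.13043 - 1.5238*I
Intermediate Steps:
o(I) = -7 (o(I) = -7 + (I - I) = -7 + 0 = -7)
S(t, F) = -13 + t (S(t, F) = -4 + ((-7 + t) - 2) = -4 + (-9 + t) = -13 + t)
O(W, U) = -6
a(X) = X^(3/2)
(O(17, 13) + a(S(-4, -4)))/(-63 + 109) = (-6 + (-13 - 4)^(3/2))/(-63 + 109) = (-6 + (-17)^(3/2))/46 = (-6 - 17*I*√17)*(1/46) = -3/23 - 17*I*√17/46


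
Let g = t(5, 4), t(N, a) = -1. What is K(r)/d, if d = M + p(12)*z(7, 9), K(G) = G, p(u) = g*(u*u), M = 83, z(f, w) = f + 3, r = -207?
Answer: 9/59 ≈ 0.15254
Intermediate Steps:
g = -1
z(f, w) = 3 + f
p(u) = -u² (p(u) = -u*u = -u²)
d = -1357 (d = 83 + (-1*12²)*(3 + 7) = 83 - 1*144*10 = 83 - 144*10 = 83 - 1440 = -1357)
K(r)/d = -207/(-1357) = -207*(-1/1357) = 9/59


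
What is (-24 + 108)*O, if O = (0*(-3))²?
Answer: 0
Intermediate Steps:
O = 0 (O = 0² = 0)
(-24 + 108)*O = (-24 + 108)*0 = 84*0 = 0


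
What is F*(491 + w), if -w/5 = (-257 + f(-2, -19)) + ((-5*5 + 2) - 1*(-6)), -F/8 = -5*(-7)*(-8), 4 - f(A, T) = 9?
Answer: 4224640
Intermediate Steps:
f(A, T) = -5 (f(A, T) = 4 - 1*9 = 4 - 9 = -5)
F = 2240 (F = -8*(-5*(-7))*(-8) = -280*(-8) = -8*(-280) = 2240)
w = 1395 (w = -5*((-257 - 5) + ((-5*5 + 2) - 1*(-6))) = -5*(-262 + ((-25 + 2) + 6)) = -5*(-262 + (-23 + 6)) = -5*(-262 - 17) = -5*(-279) = 1395)
F*(491 + w) = 2240*(491 + 1395) = 2240*1886 = 4224640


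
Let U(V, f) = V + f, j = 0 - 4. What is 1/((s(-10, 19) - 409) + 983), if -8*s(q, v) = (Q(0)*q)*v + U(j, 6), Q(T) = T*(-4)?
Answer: 4/2295 ≈ 0.0017429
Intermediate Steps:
Q(T) = -4*T
j = -4
s(q, v) = -1/4 (s(q, v) = -(((-4*0)*q)*v + (-4 + 6))/8 = -((0*q)*v + 2)/8 = -(0*v + 2)/8 = -(0 + 2)/8 = -1/8*2 = -1/4)
1/((s(-10, 19) - 409) + 983) = 1/((-1/4 - 409) + 983) = 1/(-1637/4 + 983) = 1/(2295/4) = 4/2295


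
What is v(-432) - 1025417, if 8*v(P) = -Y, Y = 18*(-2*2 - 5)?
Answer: -4101587/4 ≈ -1.0254e+6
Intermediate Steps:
Y = -162 (Y = 18*(-4 - 5) = 18*(-9) = -162)
v(P) = 81/4 (v(P) = (-1*(-162))/8 = (⅛)*162 = 81/4)
v(-432) - 1025417 = 81/4 - 1025417 = -4101587/4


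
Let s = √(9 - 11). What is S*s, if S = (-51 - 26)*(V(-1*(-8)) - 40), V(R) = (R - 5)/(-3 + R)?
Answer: 15169*I*√2/5 ≈ 4290.4*I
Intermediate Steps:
V(R) = (-5 + R)/(-3 + R)
S = 15169/5 (S = (-51 - 26)*((-5 - 1*(-8))/(-3 - 1*(-8)) - 40) = -77*((-5 + 8)/(-3 + 8) - 40) = -77*(3/5 - 40) = -77*((⅕)*3 - 40) = -77*(⅗ - 40) = -77*(-197/5) = 15169/5 ≈ 3033.8)
s = I*√2 (s = √(-2) = I*√2 ≈ 1.4142*I)
S*s = 15169*(I*√2)/5 = 15169*I*√2/5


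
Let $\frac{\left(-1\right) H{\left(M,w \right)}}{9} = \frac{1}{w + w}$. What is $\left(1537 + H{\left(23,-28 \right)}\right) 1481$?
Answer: $\frac{127485961}{56} \approx 2.2765 \cdot 10^{6}$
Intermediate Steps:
$H{\left(M,w \right)} = - \frac{9}{2 w}$ ($H{\left(M,w \right)} = - \frac{9}{w + w} = - \frac{9}{2 w}$)
$\left(1537 + H{\left(23,-28 \right)}\right) 1481 = \left(1537 - \frac{9}{2 \left(-28\right)}\right) 1481 = \left(1537 - - \frac{9}{56}\right) 1481 = \left(1537 + \frac{9}{56}\right) 1481 = \frac{86081}{56} \cdot 1481 = \frac{127485961}{56}$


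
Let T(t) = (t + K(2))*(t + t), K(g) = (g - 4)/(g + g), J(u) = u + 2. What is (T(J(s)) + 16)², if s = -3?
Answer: 361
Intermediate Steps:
J(u) = 2 + u
K(g) = (-4 + g)/(2*g) (K(g) = (-4 + g)/((2*g)) = (-4 + g)*(1/(2*g)) = (-4 + g)/(2*g))
T(t) = 2*t*(-½ + t) (T(t) = (t + (½)*(-4 + 2)/2)*(t + t) = (t + (½)*(½)*(-2))*(2*t) = (t - ½)*(2*t) = (-½ + t)*(2*t) = 2*t*(-½ + t))
(T(J(s)) + 16)² = ((2 - 3)*(-1 + 2*(2 - 3)) + 16)² = (-(-1 + 2*(-1)) + 16)² = (-(-1 - 2) + 16)² = (-1*(-3) + 16)² = (3 + 16)² = 19² = 361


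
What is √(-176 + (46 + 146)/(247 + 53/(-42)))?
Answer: 4*I*√1166551667/10321 ≈ 13.237*I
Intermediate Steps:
√(-176 + (46 + 146)/(247 + 53/(-42))) = √(-176 + 192/(247 + 53*(-1/42))) = √(-176 + 192/(247 - 53/42)) = √(-176 + 192/(10321/42)) = √(-176 + 192*(42/10321)) = √(-176 + 8064/10321) = √(-1808432/10321) = 4*I*√1166551667/10321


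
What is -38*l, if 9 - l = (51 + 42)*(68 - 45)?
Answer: 80940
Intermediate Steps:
l = -2130 (l = 9 - (51 + 42)*(68 - 45) = 9 - 93*23 = 9 - 1*2139 = 9 - 2139 = -2130)
-38*l = -38*(-2130) = 80940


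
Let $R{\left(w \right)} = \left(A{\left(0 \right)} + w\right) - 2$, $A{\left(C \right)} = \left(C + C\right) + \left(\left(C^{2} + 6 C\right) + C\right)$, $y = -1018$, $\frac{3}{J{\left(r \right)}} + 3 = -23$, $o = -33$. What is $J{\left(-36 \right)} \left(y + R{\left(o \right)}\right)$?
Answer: $\frac{243}{2} \approx 121.5$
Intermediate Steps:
$J{\left(r \right)} = - \frac{3}{26}$ ($J{\left(r \right)} = \frac{3}{-3 - 23} = \frac{3}{-26} = 3 \left(- \frac{1}{26}\right) = - \frac{3}{26}$)
$A{\left(C \right)} = C^{2} + 9 C$ ($A{\left(C \right)} = 2 C + \left(C^{2} + 7 C\right) = C^{2} + 9 C$)
$R{\left(w \right)} = -2 + w$ ($R{\left(w \right)} = \left(0 \left(9 + 0\right) + w\right) - 2 = \left(0 \cdot 9 + w\right) - 2 = \left(0 + w\right) - 2 = w - 2 = -2 + w$)
$J{\left(-36 \right)} \left(y + R{\left(o \right)}\right) = - \frac{3 \left(-1018 - 35\right)}{26} = \left(- \frac{3}{26}\right) \left(-1053\right) = \frac{243}{2}$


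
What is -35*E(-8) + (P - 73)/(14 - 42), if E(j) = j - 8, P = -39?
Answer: 564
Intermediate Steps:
E(j) = -8 + j
-35*E(-8) + (P - 73)/(14 - 42) = -35*(-8 - 8) + (-39 - 73)/(14 - 42) = -35*(-16) - 112/(-28) = 560 - 112*(-1/28) = 560 + 4 = 564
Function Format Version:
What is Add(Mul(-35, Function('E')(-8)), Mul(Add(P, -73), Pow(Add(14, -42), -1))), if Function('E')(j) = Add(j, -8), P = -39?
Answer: 564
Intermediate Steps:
Function('E')(j) = Add(-8, j)
Add(Mul(-35, Function('E')(-8)), Mul(Add(P, -73), Pow(Add(14, -42), -1))) = Add(Mul(-35, Add(-8, -8)), Mul(Add(-39, -73), Pow(Add(14, -42), -1))) = Add(Mul(-35, -16), Mul(-112, Pow(-28, -1))) = Add(560, Mul(-112, Rational(-1, 28))) = Add(560, 4) = 564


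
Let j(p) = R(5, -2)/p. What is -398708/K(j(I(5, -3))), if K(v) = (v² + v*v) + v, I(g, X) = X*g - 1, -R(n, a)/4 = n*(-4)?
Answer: -398708/45 ≈ -8860.2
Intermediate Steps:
R(n, a) = 16*n (R(n, a) = -4*n*(-4) = -(-16)*n = 16*n)
I(g, X) = -1 + X*g
j(p) = 80/p (j(p) = (16*5)/p = 80/p)
K(v) = v + 2*v² (K(v) = (v² + v²) + v = 2*v² + v = v + 2*v²)
-398708/K(j(I(5, -3))) = -398708*(-1/(5*(1 + 2*(80/(-1 - 3*5))))) = -398708*(-1/(5*(1 + 2*(80/(-1 - 15))))) = -398708*(-1/(5*(1 + 2*(80/(-16))))) = -398708*(-1/(5*(1 + 2*(80*(-1/16))))) = -398708*(-1/(5*(1 + 2*(-5)))) = -398708*(-1/(5*(1 - 10))) = -398708/((-5*(-9))) = -398708/45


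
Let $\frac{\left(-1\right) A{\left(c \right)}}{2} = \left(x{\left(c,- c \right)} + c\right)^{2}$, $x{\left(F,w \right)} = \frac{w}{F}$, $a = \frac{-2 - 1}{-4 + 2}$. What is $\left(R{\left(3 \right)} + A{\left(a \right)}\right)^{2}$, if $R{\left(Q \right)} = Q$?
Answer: $\frac{25}{4} \approx 6.25$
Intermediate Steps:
$a = \frac{3}{2}$ ($a = - \frac{3}{-2} = \left(-3\right) \left(- \frac{1}{2}\right) = \frac{3}{2} \approx 1.5$)
$A{\left(c \right)} = - 2 \left(-1 + c\right)^{2}$ ($A{\left(c \right)} = - 2 \left(\frac{\left(-1\right) c}{c} + c\right)^{2} = - 2 \left(-1 + c\right)^{2}$)
$\left(R{\left(3 \right)} + A{\left(a \right)}\right)^{2} = \left(3 - 2 \left(-1 + \frac{3}{2}\right)^{2}\right)^{2} = \left(3 - \frac{2}{4}\right)^{2} = \left(3 - \frac{1}{2}\right)^{2} = \left(\frac{5}{2}\right)^{2} = \frac{25}{4}$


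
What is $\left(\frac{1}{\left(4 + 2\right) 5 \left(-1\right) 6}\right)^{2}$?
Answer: $\frac{1}{32400} \approx 3.0864 \cdot 10^{-5}$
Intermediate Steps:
$\left(\frac{1}{\left(4 + 2\right) 5 \left(-1\right) 6}\right)^{2} = \left(\frac{1}{6 \cdot 5 \left(-1\right) 6}\right)^{2} = \left(\frac{1}{30 \left(-1\right) 6}\right)^{2} = \left(\frac{1}{\left(-30\right) 6}\right)^{2} = \left(\frac{1}{-180}\right)^{2} = \left(- \frac{1}{180}\right)^{2} = \frac{1}{32400}$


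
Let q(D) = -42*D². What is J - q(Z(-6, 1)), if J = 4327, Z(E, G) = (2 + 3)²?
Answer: 30577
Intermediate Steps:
Z(E, G) = 25 (Z(E, G) = 5² = 25)
J - q(Z(-6, 1)) = 4327 - (-42)*25² = 4327 - (-42)*625 = 4327 - 1*(-26250) = 4327 + 26250 = 30577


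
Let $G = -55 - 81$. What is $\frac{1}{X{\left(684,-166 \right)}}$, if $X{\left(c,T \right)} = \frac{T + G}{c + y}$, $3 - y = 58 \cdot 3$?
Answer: $- \frac{513}{302} \approx -1.6987$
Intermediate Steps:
$y = -171$ ($y = 3 - 58 \cdot 3 = 3 - 174 = -171$)
$G = -136$ ($G = -55 - 81 = -136$)
$X{\left(c,T \right)} = \frac{-136 + T}{-171 + c}$ ($X{\left(c,T \right)} = \frac{T - 136}{c - 171} = \frac{-136 + T}{-171 + c}$)
$\frac{1}{X{\left(684,-166 \right)}} = \frac{1}{\frac{1}{-171 + 684} \left(-136 - 166\right)} = \frac{1}{\frac{1}{513} \left(-302\right)} = \frac{1}{- \frac{302}{513}} = - \frac{513}{302}$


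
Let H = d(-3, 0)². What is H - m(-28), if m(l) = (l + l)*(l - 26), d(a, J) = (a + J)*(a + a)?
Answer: -2700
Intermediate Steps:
d(a, J) = 2*a*(J + a) (d(a, J) = (J + a)*(2*a) = 2*a*(J + a))
m(l) = 2*l*(-26 + l) (m(l) = (2*l)*(-26 + l) = 2*l*(-26 + l))
H = 324 (H = (2*(-3)*(0 - 3))² = (2*(-3)*(-3))² = 18² = 324)
H - m(-28) = 324 - 2*(-28)*(-26 - 28) = 324 - 2*(-28)*(-54) = 324 - 1*3024 = 324 - 3024 = -2700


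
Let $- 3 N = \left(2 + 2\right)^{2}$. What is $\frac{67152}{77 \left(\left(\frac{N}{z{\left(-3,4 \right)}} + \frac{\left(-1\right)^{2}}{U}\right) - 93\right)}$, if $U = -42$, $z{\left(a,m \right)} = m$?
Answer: $- \frac{134304}{14531} \approx -9.2426$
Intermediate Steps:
$N = - \frac{16}{3}$ ($N = - \frac{\left(2 + 2\right)^{2}}{3} = - \frac{4^{2}}{3} = \left(- \frac{1}{3}\right) 16 = - \frac{16}{3} \approx -5.3333$)
$\frac{67152}{77 \left(\left(\frac{N}{z{\left(-3,4 \right)}} + \frac{\left(-1\right)^{2}}{U}\right) - 93\right)} = \frac{67152}{77 \left(\left(- \frac{16}{3 \cdot 4} + \frac{\left(-1\right)^{2}}{-42}\right) - 93\right)} = \frac{67152}{77 \left(\left(\left(- \frac{16}{3}\right) \frac{1}{4} + 1 \left(- \frac{1}{42}\right)\right) - 93\right)} = \frac{67152}{77 \left(\left(- \frac{4}{3} - \frac{1}{42}\right) - 93\right)} = \frac{67152}{77 \left(- \frac{19}{14} - 93\right)} = \frac{67152}{77 \left(- \frac{1321}{14}\right)} = \frac{67152}{- \frac{14531}{2}} = 67152 \left(- \frac{2}{14531}\right) = - \frac{134304}{14531}$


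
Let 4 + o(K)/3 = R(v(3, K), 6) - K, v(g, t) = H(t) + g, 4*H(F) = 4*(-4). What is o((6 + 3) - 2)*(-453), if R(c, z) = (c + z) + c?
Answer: 9513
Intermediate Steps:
H(F) = -4 (H(F) = (4*(-4))/4 = (¼)*(-16) = -4)
v(g, t) = -4 + g
R(c, z) = z + 2*c
o(K) = -3*K (o(K) = -12 + 3*((6 + 2*(-4 + 3)) - K) = -12 + 3*((6 + 2*(-1)) - K) = -12 + 3*((6 - 2) - K) = -12 + 3*(4 - K) = -12 + (12 - 3*K) = -3*K)
o((6 + 3) - 2)*(-453) = -3*((6 + 3) - 2)*(-453) = -3*(9 - 2)*(-453) = -3*7*(-453) = -21*(-453) = 9513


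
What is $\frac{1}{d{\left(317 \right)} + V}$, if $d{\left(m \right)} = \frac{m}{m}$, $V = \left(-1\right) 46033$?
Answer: $- \frac{1}{46032} \approx -2.1724 \cdot 10^{-5}$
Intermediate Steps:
$V = -46033$
$d{\left(m \right)} = 1$
$\frac{1}{d{\left(317 \right)} + V} = \frac{1}{1 - 46033} = \frac{1}{-46032} = - \frac{1}{46032}$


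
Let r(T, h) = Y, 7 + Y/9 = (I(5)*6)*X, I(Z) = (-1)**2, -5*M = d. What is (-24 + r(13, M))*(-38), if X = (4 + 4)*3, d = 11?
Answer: -45942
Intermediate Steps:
M = -11/5 (M = -1/5*11 = -11/5 ≈ -2.2000)
I(Z) = 1
X = 24 (X = 8*3 = 24)
Y = 1233 (Y = -63 + 9*((1*6)*24) = -63 + 9*(6*24) = -63 + 9*144 = -63 + 1296 = 1233)
r(T, h) = 1233
(-24 + r(13, M))*(-38) = (-24 + 1233)*(-38) = 1209*(-38) = -45942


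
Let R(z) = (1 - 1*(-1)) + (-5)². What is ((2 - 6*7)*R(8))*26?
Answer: -28080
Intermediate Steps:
R(z) = 27 (R(z) = (1 + 1) + 25 = 2 + 25 = 27)
((2 - 6*7)*R(8))*26 = ((2 - 6*7)*27)*26 = ((2 - 42)*27)*26 = -40*27*26 = -1080*26 = -28080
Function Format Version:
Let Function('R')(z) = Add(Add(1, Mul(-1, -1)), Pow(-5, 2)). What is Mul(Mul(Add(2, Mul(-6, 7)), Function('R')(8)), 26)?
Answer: -28080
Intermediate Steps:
Function('R')(z) = 27 (Function('R')(z) = Add(Add(1, 1), 25) = Add(2, 25) = 27)
Mul(Mul(Add(2, Mul(-6, 7)), Function('R')(8)), 26) = Mul(Mul(Add(2, Mul(-6, 7)), 27), 26) = Mul(Mul(Add(2, -42), 27), 26) = Mul(Mul(-40, 27), 26) = Mul(-1080, 26) = -28080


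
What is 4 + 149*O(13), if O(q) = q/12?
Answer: 1985/12 ≈ 165.42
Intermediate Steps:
O(q) = q/12 (O(q) = q*(1/12) = q/12)
4 + 149*O(13) = 4 + 149*((1/12)*13) = 4 + 149*(13/12) = 4 + 1937/12 = 1985/12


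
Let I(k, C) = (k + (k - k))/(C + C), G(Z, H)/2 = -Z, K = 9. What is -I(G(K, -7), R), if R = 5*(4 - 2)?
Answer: 9/10 ≈ 0.90000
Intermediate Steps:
G(Z, H) = -2*Z (G(Z, H) = 2*(-Z) = -2*Z)
R = 10 (R = 5*2 = 10)
I(k, C) = k/(2*C) (I(k, C) = (k + 0)/((2*C)) = k*(1/(2*C)) = k/(2*C))
-I(G(K, -7), R) = -(-2*9)/(2*10) = -(-18)/(2*10) = -1*(-9/10) = 9/10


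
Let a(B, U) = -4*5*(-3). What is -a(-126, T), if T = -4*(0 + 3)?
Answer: -60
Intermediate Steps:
T = -12 (T = -4*3 = -12)
a(B, U) = 60 (a(B, U) = -20*(-3) = 60)
-a(-126, T) = -1*60 = -60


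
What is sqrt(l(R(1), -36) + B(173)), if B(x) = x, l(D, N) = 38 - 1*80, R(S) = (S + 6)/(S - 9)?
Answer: sqrt(131) ≈ 11.446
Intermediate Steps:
R(S) = (6 + S)/(-9 + S)
l(D, N) = -42 (l(D, N) = 38 - 80 = -42)
sqrt(l(R(1), -36) + B(173)) = sqrt(-42 + 173) = sqrt(131)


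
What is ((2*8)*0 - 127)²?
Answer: 16129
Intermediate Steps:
((2*8)*0 - 127)² = (16*0 - 127)² = (0 - 127)² = (-127)² = 16129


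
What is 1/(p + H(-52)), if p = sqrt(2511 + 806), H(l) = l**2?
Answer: 2704/7308299 - sqrt(3317)/7308299 ≈ 0.00036211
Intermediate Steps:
p = sqrt(3317) ≈ 57.593
1/(p + H(-52)) = 1/(sqrt(3317) + (-52)**2) = 1/(sqrt(3317) + 2704) = 1/(2704 + sqrt(3317))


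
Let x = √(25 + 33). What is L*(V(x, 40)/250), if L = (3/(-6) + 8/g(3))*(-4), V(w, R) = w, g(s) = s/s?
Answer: -3*√58/25 ≈ -0.91389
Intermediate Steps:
x = √58 ≈ 7.6158
g(s) = 1
L = -30 (L = (3/(-6) + 8/1)*(-4) = (3*(-⅙) + 8*1)*(-4) = (-½ + 8)*(-4) = (15/2)*(-4) = -30)
L*(V(x, 40)/250) = -30*√58/250 = -3*√58/25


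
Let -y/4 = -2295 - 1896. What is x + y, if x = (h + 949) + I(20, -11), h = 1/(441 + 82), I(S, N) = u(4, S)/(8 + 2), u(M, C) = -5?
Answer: 18527277/1046 ≈ 17713.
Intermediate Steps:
I(S, N) = -½ (I(S, N) = -5/(8 + 2) = -5/10 = -5*⅒ = -½)
h = 1/523 ≈ 0.0019120
y = 16764 (y = -4*(-2295 - 1896) = -4*(-4191) = 16764)
x = 992133/1046 (x = (1/523 + 949) - ½ = 496328/523 - ½ = 992133/1046 ≈ 948.50)
x + y = 992133/1046 + 16764 = 18527277/1046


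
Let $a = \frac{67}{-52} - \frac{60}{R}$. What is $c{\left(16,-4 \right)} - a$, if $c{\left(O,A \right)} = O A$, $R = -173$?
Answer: $- \frac{567273}{8996} \approx -63.058$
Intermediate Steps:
$c{\left(O,A \right)} = A O$
$a = - \frac{8471}{8996}$ ($a = \frac{67}{-52} - \frac{60}{-173} = 67 \left(- \frac{1}{52}\right) - - \frac{60}{173} = - \frac{67}{52} + \frac{60}{173} = - \frac{8471}{8996} \approx -0.94164$)
$c{\left(16,-4 \right)} - a = \left(-4\right) 16 - - \frac{8471}{8996} = -64 + \frac{8471}{8996} = - \frac{567273}{8996}$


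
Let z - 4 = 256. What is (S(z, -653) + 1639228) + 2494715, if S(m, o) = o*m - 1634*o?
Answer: 5031165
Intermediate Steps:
z = 260 (z = 4 + 256 = 260)
S(m, o) = -1634*o + m*o (S(m, o) = m*o - 1634*o = -1634*o + m*o)
(S(z, -653) + 1639228) + 2494715 = (-653*(-1634 + 260) + 1639228) + 2494715 = (-653*(-1374) + 1639228) + 2494715 = (897222 + 1639228) + 2494715 = 2536450 + 2494715 = 5031165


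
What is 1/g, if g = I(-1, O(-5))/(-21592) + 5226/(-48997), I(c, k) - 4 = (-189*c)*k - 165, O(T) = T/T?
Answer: -20345062/2196379 ≈ -9.2630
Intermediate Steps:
O(T) = 1
I(c, k) = -161 - 189*c*k (I(c, k) = 4 + ((-189*c)*k - 165) = 4 + (-189*c*k - 165) = 4 + (-165 - 189*c*k) = -161 - 189*c*k)
g = -2196379/20345062 (g = (-161 - 189*(-1)*1)/(-21592) + 5226/(-48997) = (-161 + 189)*(-1/21592) + 5226*(-1/48997) = 28*(-1/21592) - 402/3769 = -7/5398 - 402/3769 = -2196379/20345062 ≈ -0.10796)
1/g = 1/(-2196379/20345062) = -20345062/2196379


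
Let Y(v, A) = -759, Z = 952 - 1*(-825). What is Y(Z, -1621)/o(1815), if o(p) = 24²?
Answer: -253/192 ≈ -1.3177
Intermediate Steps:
o(p) = 576
Z = 1777 (Z = 952 + 825 = 1777)
Y(Z, -1621)/o(1815) = -759/576 = -759*1/576 = -253/192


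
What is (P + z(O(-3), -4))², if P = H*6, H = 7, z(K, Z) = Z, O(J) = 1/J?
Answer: 1444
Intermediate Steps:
P = 42 (P = 7*6 = 42)
(P + z(O(-3), -4))² = (42 - 4)² = 38² = 1444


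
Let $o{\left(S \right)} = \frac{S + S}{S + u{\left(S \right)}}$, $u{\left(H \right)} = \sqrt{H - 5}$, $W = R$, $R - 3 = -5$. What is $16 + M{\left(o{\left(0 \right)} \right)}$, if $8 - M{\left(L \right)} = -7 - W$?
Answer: $29$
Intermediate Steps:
$R = -2$ ($R = 3 - 5 = -2$)
$W = -2$
$u{\left(H \right)} = \sqrt{-5 + H}$
$o{\left(S \right)} = \frac{2 S}{S + \sqrt{-5 + S}}$ ($o{\left(S \right)} = \frac{S + S}{S + \sqrt{-5 + S}} = \frac{2 S}{S + \sqrt{-5 + S}}$)
$M{\left(L \right)} = 13$ ($M{\left(L \right)} = 8 - \left(-7 - -2\right) = 8 - \left(-7 + 2\right) = 8 - -5 = 8 + 5 = 13$)
$16 + M{\left(o{\left(0 \right)} \right)} = 16 + 13 = 29$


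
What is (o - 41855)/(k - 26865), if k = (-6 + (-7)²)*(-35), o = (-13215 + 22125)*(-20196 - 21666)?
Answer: 74606455/5674 ≈ 13149.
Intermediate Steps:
o = -372990420 (o = 8910*(-41862) = -372990420)
k = -1505 (k = (-6 + 49)*(-35) = 43*(-35) = -1505)
(o - 41855)/(k - 26865) = (-372990420 - 41855)/(-1505 - 26865) = -373032275/(-28370) = -373032275*(-1/28370) = 74606455/5674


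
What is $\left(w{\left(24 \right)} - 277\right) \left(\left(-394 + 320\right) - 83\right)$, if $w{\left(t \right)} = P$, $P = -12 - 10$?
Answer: $46943$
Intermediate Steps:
$P = -22$
$w{\left(t \right)} = -22$
$\left(w{\left(24 \right)} - 277\right) \left(\left(-394 + 320\right) - 83\right) = \left(-22 - 277\right) \left(\left(-394 + 320\right) - 83\right) = - 299 \left(-74 - 83\right) = \left(-299\right) \left(-157\right) = 46943$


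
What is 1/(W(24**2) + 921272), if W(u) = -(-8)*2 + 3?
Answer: 1/921291 ≈ 1.0854e-6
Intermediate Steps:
W(u) = 19 (W(u) = -8*(-2) + 3 = 16 + 3 = 19)
1/(W(24**2) + 921272) = 1/(19 + 921272) = 1/921291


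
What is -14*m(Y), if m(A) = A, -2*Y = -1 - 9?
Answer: -70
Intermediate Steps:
Y = 5 (Y = -(-1 - 9)/2 = -1/2*(-10) = 5)
-14*m(Y) = -14*5 = -70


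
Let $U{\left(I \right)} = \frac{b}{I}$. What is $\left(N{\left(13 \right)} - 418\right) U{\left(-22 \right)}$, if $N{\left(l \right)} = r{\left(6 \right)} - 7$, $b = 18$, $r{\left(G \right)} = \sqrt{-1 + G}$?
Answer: $\frac{3825}{11} - \frac{9 \sqrt{5}}{11} \approx 345.9$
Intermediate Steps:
$U{\left(I \right)} = \frac{18}{I}$
$N{\left(l \right)} = -7 + \sqrt{5}$ ($N{\left(l \right)} = \sqrt{-1 + 6} - 7 = \sqrt{5} - 7 = -7 + \sqrt{5}$)
$\left(N{\left(13 \right)} - 418\right) U{\left(-22 \right)} = \left(\left(-7 + \sqrt{5}\right) - 418\right) \frac{18}{-22} = \left(-425 + \sqrt{5}\right) 18 \left(- \frac{1}{22}\right) = \left(-425 + \sqrt{5}\right) \left(- \frac{9}{11}\right) = \frac{3825}{11} - \frac{9 \sqrt{5}}{11}$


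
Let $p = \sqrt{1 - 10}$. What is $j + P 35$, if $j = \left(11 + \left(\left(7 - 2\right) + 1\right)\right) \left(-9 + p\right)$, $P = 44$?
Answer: $1387 + 51 i \approx 1387.0 + 51.0 i$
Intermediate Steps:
$p = 3 i$ ($p = \sqrt{-9} = 3 i \approx 3.0 i$)
$j = -153 + 51 i$ ($j = \left(11 + \left(\left(7 - 2\right) + 1\right)\right) \left(-9 + 3 i\right) = \left(11 + \left(5 + 1\right)\right) \left(-9 + 3 i\right) = \left(11 + 6\right) \left(-9 + 3 i\right) = 17 \left(-9 + 3 i\right) = -153 + 51 i \approx -153.0 + 51.0 i$)
$j + P 35 = \left(-153 + 51 i\right) + 44 \cdot 35 = \left(-153 + 51 i\right) + 1540 = 1387 + 51 i$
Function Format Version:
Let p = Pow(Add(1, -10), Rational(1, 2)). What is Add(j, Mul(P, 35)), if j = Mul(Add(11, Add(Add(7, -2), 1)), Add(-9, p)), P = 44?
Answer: Add(1387, Mul(51, I)) ≈ Add(1387.0, Mul(51.000, I))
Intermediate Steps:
p = Mul(3, I) (p = Pow(-9, Rational(1, 2)) = Mul(3, I) ≈ Mul(3.0000, I))
j = Add(-153, Mul(51, I)) (j = Mul(Add(11, Add(Add(7, -2), 1)), Add(-9, Mul(3, I))) = Mul(Add(11, Add(5, 1)), Add(-9, Mul(3, I))) = Mul(Add(11, 6), Add(-9, Mul(3, I))) = Mul(17, Add(-9, Mul(3, I))) = Add(-153, Mul(51, I)) ≈ Add(-153.00, Mul(51.000, I)))
Add(j, Mul(P, 35)) = Add(Add(-153, Mul(51, I)), Mul(44, 35)) = Add(Add(-153, Mul(51, I)), 1540) = Add(1387, Mul(51, I))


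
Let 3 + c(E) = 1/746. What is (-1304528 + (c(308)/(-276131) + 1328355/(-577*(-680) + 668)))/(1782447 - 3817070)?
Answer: 52808005963725878409/82362863724364911172 ≈ 0.64116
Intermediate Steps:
c(E) = -2237/746 (c(E) = -3 + 1/746 = -2237/746)
(-1304528 + (c(308)/(-276131) + 1328355/(-577*(-680) + 668)))/(1782447 - 3817070) = (-1304528 + (-2237/746/(-276131) + 1328355/(-577*(-680) + 668)))/(1782447 - 3817070) = (-1304528 + (-2237/746*(-1/276131) + 1328355/(392360 + 668)))/(-2034623) = (-1304528 + (2237/205993726 + 1328355/393028))*(-1/2034623) = (-1304528 + 136816837552183/40480651071164)*(-1/2034623) = -52808005963725878409/40480651071164*(-1/2034623) = 52808005963725878409/82362863724364911172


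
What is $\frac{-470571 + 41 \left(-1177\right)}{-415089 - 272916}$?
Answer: $\frac{518828}{688005} \approx 0.7541$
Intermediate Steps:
$\frac{-470571 + 41 \left(-1177\right)}{-415089 - 272916} = \frac{-470571 - 48257}{-688005} = \left(-518828\right) \left(- \frac{1}{688005}\right) = \frac{518828}{688005}$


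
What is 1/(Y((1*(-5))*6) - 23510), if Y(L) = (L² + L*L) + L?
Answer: -1/21740 ≈ -4.5998e-5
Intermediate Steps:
Y(L) = L + 2*L² (Y(L) = (L² + L²) + L = 2*L² + L = L + 2*L²)
1/(Y((1*(-5))*6) - 23510) = 1/(((1*(-5))*6)*(1 + 2*((1*(-5))*6)) - 23510) = 1/((-5*6)*(1 + 2*(-5*6)) - 23510) = 1/(-30*(1 + 2*(-30)) - 23510) = 1/(-30*(1 - 60) - 23510) = 1/(-30*(-59) - 23510) = 1/(1770 - 23510) = 1/(-21740) = -1/21740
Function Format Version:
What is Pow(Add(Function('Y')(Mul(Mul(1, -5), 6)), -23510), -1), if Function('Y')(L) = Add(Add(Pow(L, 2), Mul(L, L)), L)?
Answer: Rational(-1, 21740) ≈ -4.5998e-5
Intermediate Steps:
Function('Y')(L) = Add(L, Mul(2, Pow(L, 2))) (Function('Y')(L) = Add(Add(Pow(L, 2), Pow(L, 2)), L) = Add(Mul(2, Pow(L, 2)), L) = Add(L, Mul(2, Pow(L, 2))))
Pow(Add(Function('Y')(Mul(Mul(1, -5), 6)), -23510), -1) = Pow(Add(Mul(Mul(Mul(1, -5), 6), Add(1, Mul(2, Mul(Mul(1, -5), 6)))), -23510), -1) = Pow(Add(Mul(Mul(-5, 6), Add(1, Mul(2, Mul(-5, 6)))), -23510), -1) = Pow(Add(Mul(-30, Add(1, Mul(2, -30))), -23510), -1) = Pow(Add(Mul(-30, Add(1, -60)), -23510), -1) = Pow(Add(Mul(-30, -59), -23510), -1) = Pow(Add(1770, -23510), -1) = Pow(-21740, -1) = Rational(-1, 21740)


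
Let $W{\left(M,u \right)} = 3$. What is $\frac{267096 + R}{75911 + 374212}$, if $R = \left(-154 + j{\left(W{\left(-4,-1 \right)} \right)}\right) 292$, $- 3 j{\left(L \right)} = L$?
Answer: $\frac{221836}{450123} \approx 0.49283$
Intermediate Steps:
$j{\left(L \right)} = - \frac{L}{3}$
$R = -45260$ ($R = \left(-154 - 1\right) 292 = \left(-155\right) 292 = -45260$)
$\frac{267096 + R}{75911 + 374212} = \frac{267096 - 45260}{75911 + 374212} = \frac{221836}{450123}$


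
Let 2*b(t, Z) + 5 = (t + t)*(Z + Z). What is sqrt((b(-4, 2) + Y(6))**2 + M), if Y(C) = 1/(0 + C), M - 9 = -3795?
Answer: I*sqrt(31049)/3 ≈ 58.736*I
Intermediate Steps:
M = -3786 (M = 9 - 3795 = -3786)
b(t, Z) = -5/2 + 2*Z*t (b(t, Z) = -5/2 + ((t + t)*(Z + Z))/2 = -5/2 + ((2*t)*(2*Z))/2 = -5/2 + (4*Z*t)/2 = -5/2 + 2*Z*t)
Y(C) = 1/C
sqrt((b(-4, 2) + Y(6))**2 + M) = sqrt(((-5/2 + 2*2*(-4)) + 1/6)**2 - 3786) = sqrt(((-5/2 - 16) + 1/6)**2 - 3786) = sqrt((-37/2 + 1/6)**2 - 3786) = sqrt((-55/3)**2 - 3786) = sqrt(3025/9 - 3786) = sqrt(-31049/9) = I*sqrt(31049)/3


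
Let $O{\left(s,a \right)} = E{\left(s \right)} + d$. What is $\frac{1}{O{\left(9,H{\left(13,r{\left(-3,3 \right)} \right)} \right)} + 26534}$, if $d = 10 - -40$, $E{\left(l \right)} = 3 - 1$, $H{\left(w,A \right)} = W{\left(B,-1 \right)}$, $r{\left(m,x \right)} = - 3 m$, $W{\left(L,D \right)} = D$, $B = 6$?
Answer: $\frac{1}{26586} \approx 3.7614 \cdot 10^{-5}$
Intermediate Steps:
$H{\left(w,A \right)} = -1$
$E{\left(l \right)} = 2$
$d = 50$ ($d = 10 + 40 = 50$)
$O{\left(s,a \right)} = 52$ ($O{\left(s,a \right)} = 2 + 50 = 52$)
$\frac{1}{O{\left(9,H{\left(13,r{\left(-3,3 \right)} \right)} \right)} + 26534} = \frac{1}{52 + 26534} = \frac{1}{26586}$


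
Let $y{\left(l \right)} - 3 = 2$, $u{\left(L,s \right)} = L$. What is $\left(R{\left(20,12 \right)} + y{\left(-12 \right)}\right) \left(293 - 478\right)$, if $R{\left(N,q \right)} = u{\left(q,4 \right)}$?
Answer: $-3145$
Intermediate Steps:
$R{\left(N,q \right)} = q$
$y{\left(l \right)} = 5$ ($y{\left(l \right)} = 3 + 2 = 5$)
$\left(R{\left(20,12 \right)} + y{\left(-12 \right)}\right) \left(293 - 478\right) = \left(12 + 5\right) \left(293 - 478\right) = 17 \left(-185\right) = -3145$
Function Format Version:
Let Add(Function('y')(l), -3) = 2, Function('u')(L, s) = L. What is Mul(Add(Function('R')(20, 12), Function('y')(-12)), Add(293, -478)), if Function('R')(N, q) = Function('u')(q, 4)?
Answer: -3145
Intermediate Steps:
Function('R')(N, q) = q
Function('y')(l) = 5 (Function('y')(l) = Add(3, 2) = 5)
Mul(Add(Function('R')(20, 12), Function('y')(-12)), Add(293, -478)) = Mul(Add(12, 5), Add(293, -478)) = Mul(17, -185) = -3145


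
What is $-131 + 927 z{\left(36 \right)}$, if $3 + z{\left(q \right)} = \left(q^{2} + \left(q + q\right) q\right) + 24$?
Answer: $3623512$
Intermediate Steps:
$z{\left(q \right)} = 21 + 3 q^{2}$ ($z{\left(q \right)} = -3 + \left(\left(q^{2} + \left(q + q\right) q\right) + 24\right) = -3 + \left(\left(q^{2} + 2 q q\right) + 24\right) = -3 + \left(\left(q^{2} + 2 q^{2}\right) + 24\right) = -3 + \left(3 q^{2} + 24\right) = -3 + \left(24 + 3 q^{2}\right) = 21 + 3 q^{2}$)
$-131 + 927 z{\left(36 \right)} = -131 + 927 \left(21 + 3 \cdot 36^{2}\right) = -131 + 927 \left(21 + 3 \cdot 1296\right) = -131 + 927 \left(21 + 3888\right) = -131 + 927 \cdot 3909 = -131 + 3623643 = 3623512$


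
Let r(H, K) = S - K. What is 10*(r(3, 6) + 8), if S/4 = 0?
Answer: 20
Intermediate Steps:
S = 0 (S = 4*0 = 0)
r(H, K) = -K (r(H, K) = 0 - K = -K)
10*(r(3, 6) + 8) = 10*(-1*6 + 8) = 10*(-6 + 8) = 10*2 = 20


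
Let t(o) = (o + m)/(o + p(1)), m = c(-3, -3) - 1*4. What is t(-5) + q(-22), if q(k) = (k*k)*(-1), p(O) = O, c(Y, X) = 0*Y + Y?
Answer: -481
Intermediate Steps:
c(Y, X) = Y (c(Y, X) = 0 + Y = Y)
m = -7 (m = -3 - 1*4 = -3 - 4 = -7)
t(o) = (-7 + o)/(1 + o) (t(o) = (o - 7)/(o + 1) = (-7 + o)/(1 + o))
q(k) = -k² (q(k) = k²*(-1) = -k²)
t(-5) + q(-22) = (-7 - 5)/(1 - 5) - 1*(-22)² = -12/(-4) - 1*484 = -¼*(-12) - 484 = 3 - 484 = -481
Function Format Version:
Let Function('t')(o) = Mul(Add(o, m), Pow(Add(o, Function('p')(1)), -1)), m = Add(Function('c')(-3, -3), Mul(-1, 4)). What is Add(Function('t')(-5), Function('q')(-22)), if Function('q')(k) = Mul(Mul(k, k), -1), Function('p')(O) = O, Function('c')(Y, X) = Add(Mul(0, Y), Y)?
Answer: -481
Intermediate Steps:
Function('c')(Y, X) = Y (Function('c')(Y, X) = Add(0, Y) = Y)
m = -7 (m = Add(-3, Mul(-1, 4)) = Add(-3, -4) = -7)
Function('t')(o) = Mul(Pow(Add(1, o), -1), Add(-7, o)) (Function('t')(o) = Mul(Add(o, -7), Pow(Add(o, 1), -1)) = Mul(Add(-7, o), Pow(Add(1, o), -1)) = Mul(Pow(Add(1, o), -1), Add(-7, o)))
Function('q')(k) = Mul(-1, Pow(k, 2)) (Function('q')(k) = Mul(Pow(k, 2), -1) = Mul(-1, Pow(k, 2)))
Add(Function('t')(-5), Function('q')(-22)) = Add(Mul(Pow(Add(1, -5), -1), Add(-7, -5)), Mul(-1, Pow(-22, 2))) = Add(Mul(Pow(-4, -1), -12), Mul(-1, 484)) = Add(Mul(Rational(-1, 4), -12), -484) = Add(3, -484) = -481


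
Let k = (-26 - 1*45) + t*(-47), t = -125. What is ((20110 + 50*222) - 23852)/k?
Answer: 3679/2902 ≈ 1.2677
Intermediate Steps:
k = 5804 (k = (-26 - 1*45) - 125*(-47) = (-26 - 45) + 5875 = -71 + 5875 = 5804)
((20110 + 50*222) - 23852)/k = ((20110 + 50*222) - 23852)/5804 = ((20110 + 11100) - 23852)*(1/5804) = (31210 - 23852)*(1/5804) = 7358*(1/5804) = 3679/2902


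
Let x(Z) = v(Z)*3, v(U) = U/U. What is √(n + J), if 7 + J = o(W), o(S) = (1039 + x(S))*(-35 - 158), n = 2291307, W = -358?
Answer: √2090194 ≈ 1445.8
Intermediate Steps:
v(U) = 1
x(Z) = 3 (x(Z) = 1*3 = 3)
o(S) = -201106 (o(S) = (1039 + 3)*(-35 - 158) = 1042*(-193) = -201106)
J = -201113 (J = -7 - 201106 = -201113)
√(n + J) = √(2291307 - 201113) = √2090194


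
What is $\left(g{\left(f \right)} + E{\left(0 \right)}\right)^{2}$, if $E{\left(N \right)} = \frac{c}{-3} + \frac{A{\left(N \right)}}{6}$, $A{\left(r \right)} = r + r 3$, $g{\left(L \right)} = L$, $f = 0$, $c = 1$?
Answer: $\frac{1}{9} \approx 0.11111$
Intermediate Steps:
$A{\left(r \right)} = 4 r$ ($A{\left(r \right)} = r + 3 r = 4 r$)
$E{\left(N \right)} = - \frac{1}{3} + \frac{2 N}{3}$ ($E{\left(N \right)} = 1 \frac{1}{-3} + \frac{4 N}{6} = 1 \left(- \frac{1}{3}\right) + 4 N \frac{1}{6} = - \frac{1}{3} + \frac{2 N}{3}$)
$\left(g{\left(f \right)} + E{\left(0 \right)}\right)^{2} = \left(0 + \left(- \frac{1}{3} + \frac{2}{3} \cdot 0\right)\right)^{2} = \left(0 + \left(- \frac{1}{3} + 0\right)\right)^{2} = \left(0 - \frac{1}{3}\right)^{2} = \left(- \frac{1}{3}\right)^{2} = \frac{1}{9}$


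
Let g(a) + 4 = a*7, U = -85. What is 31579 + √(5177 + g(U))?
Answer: 31579 + √4578 ≈ 31647.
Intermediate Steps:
g(a) = -4 + 7*a (g(a) = -4 + a*7 = -4 + 7*a)
31579 + √(5177 + g(U)) = 31579 + √(5177 + (-4 + 7*(-85))) = 31579 + √(5177 + (-4 - 595)) = 31579 + √(5177 - 599) = 31579 + √4578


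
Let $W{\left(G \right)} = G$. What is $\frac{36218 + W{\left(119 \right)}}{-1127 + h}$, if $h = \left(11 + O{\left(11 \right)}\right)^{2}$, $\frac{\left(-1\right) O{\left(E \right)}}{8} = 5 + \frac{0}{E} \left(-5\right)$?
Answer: $- \frac{36337}{286} \approx -127.05$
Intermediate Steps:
$O{\left(E \right)} = -40$ ($O{\left(E \right)} = - 8 \left(5 + \frac{0}{E} \left(-5\right)\right) = - 8 \left(5 + 0 \left(-5\right)\right) = - 8 \left(5 + 0\right) = \left(-8\right) 5 = -40$)
$h = 841$ ($h = \left(11 - 40\right)^{2} = \left(-29\right)^{2} = 841$)
$\frac{36218 + W{\left(119 \right)}}{-1127 + h} = \frac{36218 + 119}{-1127 + 841} = \frac{36337}{-286} = 36337 \left(- \frac{1}{286}\right) = - \frac{36337}{286}$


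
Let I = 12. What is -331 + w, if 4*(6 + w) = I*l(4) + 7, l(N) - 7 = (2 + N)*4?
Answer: -969/4 ≈ -242.25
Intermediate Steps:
l(N) = 15 + 4*N (l(N) = 7 + (2 + N)*4 = 7 + (8 + 4*N) = 15 + 4*N)
w = 355/4 (w = -6 + (12*(15 + 4*4) + 7)/4 = -6 + (12*(15 + 16) + 7)/4 = -6 + (12*31 + 7)/4 = -6 + (372 + 7)/4 = -6 + (1/4)*379 = -6 + 379/4 = 355/4 ≈ 88.750)
-331 + w = -331 + 355/4 = -969/4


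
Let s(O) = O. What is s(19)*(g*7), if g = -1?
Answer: -133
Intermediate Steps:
s(19)*(g*7) = 19*(-1*7) = 19*(-7) = -133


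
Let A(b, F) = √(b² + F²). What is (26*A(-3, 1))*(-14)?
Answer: -364*√10 ≈ -1151.1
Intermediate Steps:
A(b, F) = √(F² + b²)
(26*A(-3, 1))*(-14) = (26*√(1² + (-3)²))*(-14) = (26*√(1 + 9))*(-14) = (26*√10)*(-14) = -364*√10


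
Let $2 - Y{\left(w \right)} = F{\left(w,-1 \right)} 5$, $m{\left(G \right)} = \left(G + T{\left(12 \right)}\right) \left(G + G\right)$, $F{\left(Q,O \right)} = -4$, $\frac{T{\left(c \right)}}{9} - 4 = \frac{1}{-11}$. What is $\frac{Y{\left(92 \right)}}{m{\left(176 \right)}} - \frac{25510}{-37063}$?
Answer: $\frac{948563373}{1377557584} \approx 0.68858$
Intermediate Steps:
$T{\left(c \right)} = \frac{387}{11}$ ($T{\left(c \right)} = 36 + \frac{9}{-11} = 36 + 9 \left(- \frac{1}{11}\right) = 36 - \frac{9}{11} = \frac{387}{11}$)
$m{\left(G \right)} = 2 G \left(\frac{387}{11} + G\right)$ ($m{\left(G \right)} = \left(G + \frac{387}{11}\right) \left(G + G\right) = \left(\frac{387}{11} + G\right) 2 G = 2 G \left(\frac{387}{11} + G\right)$)
$Y{\left(w \right)} = 22$ ($Y{\left(w \right)} = 2 - \left(-4\right) 5 = 2 - -20 = 2 + 20 = 22$)
$\frac{Y{\left(92 \right)}}{m{\left(176 \right)}} - \frac{25510}{-37063} = \frac{22}{\frac{2}{11} \cdot 176 \left(387 + 11 \cdot 176\right)} - \frac{25510}{-37063} = \frac{22}{\frac{2}{11} \cdot 176 \left(387 + 1936\right)} - - \frac{25510}{37063} = \frac{22}{\frac{2}{11} \cdot 176 \cdot 2323} + \frac{25510}{37063} = \frac{22}{74336} + \frac{25510}{37063} = 22 \cdot \frac{1}{74336} + \frac{25510}{37063} = \frac{11}{37168} + \frac{25510}{37063} = \frac{948563373}{1377557584}$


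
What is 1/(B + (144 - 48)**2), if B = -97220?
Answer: -1/88004 ≈ -1.1363e-5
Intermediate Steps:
1/(B + (144 - 48)**2) = 1/(-97220 + (144 - 48)**2) = 1/(-97220 + 96**2) = 1/(-97220 + 9216) = 1/(-88004) = -1/88004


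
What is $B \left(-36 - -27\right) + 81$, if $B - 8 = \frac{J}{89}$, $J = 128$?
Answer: $- \frac{351}{89} \approx -3.9438$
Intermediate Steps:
$B = \frac{840}{89}$ ($B = 8 + \frac{128}{89} = \frac{840}{89} \approx 9.4382$)
$B \left(-36 - -27\right) + 81 = \frac{840 \left(-36 - -27\right)}{89} + 81 = \frac{840 \left(-36 + 27\right)}{89} + 81 = \frac{840}{89} \left(-9\right) + 81 = - \frac{7560}{89} + 81 = - \frac{351}{89}$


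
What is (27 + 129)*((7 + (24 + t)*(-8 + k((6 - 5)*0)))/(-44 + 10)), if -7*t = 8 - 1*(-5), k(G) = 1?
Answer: 11544/17 ≈ 679.06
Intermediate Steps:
t = -13/7 (t = -(8 - 1*(-5))/7 = -(8 + 5)/7 = -⅐*13 = -13/7 ≈ -1.8571)
(27 + 129)*((7 + (24 + t)*(-8 + k((6 - 5)*0)))/(-44 + 10)) = (27 + 129)*((7 + (24 - 13/7)*(-8 + 1))/(-44 + 10)) = 156*((7 + (155/7)*(-7))/(-34)) = 156*((7 - 155)*(-1/34)) = 156*(-148*(-1/34)) = 156*(74/17) = 11544/17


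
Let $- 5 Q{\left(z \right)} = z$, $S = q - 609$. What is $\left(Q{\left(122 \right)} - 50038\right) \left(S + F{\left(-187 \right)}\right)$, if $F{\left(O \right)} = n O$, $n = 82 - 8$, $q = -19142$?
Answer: $\frac{8407729768}{5} \approx 1.6815 \cdot 10^{9}$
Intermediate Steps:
$S = -19751$ ($S = -19142 - 609 = -19751$)
$n = 74$
$Q{\left(z \right)} = - \frac{z}{5}$
$F{\left(O \right)} = 74 O$
$\left(Q{\left(122 \right)} - 50038\right) \left(S + F{\left(-187 \right)}\right) = \left(\left(- \frac{1}{5}\right) 122 - 50038\right) \left(-19751 + 74 \left(-187\right)\right) = \left(- \frac{122}{5} - 50038\right) \left(-19751 - 13838\right) = \left(- \frac{250312}{5}\right) \left(-33589\right) = \frac{8407729768}{5}$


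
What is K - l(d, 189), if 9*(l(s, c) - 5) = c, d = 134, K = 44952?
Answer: 44926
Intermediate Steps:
l(s, c) = 5 + c/9
K - l(d, 189) = 44952 - (5 + (1/9)*189) = 44952 - (5 + 21) = 44952 - 1*26 = 44952 - 26 = 44926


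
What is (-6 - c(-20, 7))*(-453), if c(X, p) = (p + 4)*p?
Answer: 37599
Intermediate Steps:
c(X, p) = p*(4 + p) (c(X, p) = (4 + p)*p = p*(4 + p))
(-6 - c(-20, 7))*(-453) = (-6 - 7*(4 + 7))*(-453) = (-6 - 7*11)*(-453) = (-6 - 1*77)*(-453) = (-6 - 77)*(-453) = -83*(-453) = 37599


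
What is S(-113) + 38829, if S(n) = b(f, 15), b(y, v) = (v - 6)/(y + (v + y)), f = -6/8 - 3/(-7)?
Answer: 2601585/67 ≈ 38830.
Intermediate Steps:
f = -9/28 (f = -6*⅛ - 3*(-⅐) = -¾ + 3/7 = -9/28 ≈ -0.32143)
b(y, v) = (-6 + v)/(v + 2*y)
S(n) = 42/67 (S(n) = (-6 + 15)/(15 + 2*(-9/28)) = 9/(15 - 9/14) = 9/(201/14) = (14/201)*9 = 42/67)
S(-113) + 38829 = 42/67 + 38829 = 2601585/67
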